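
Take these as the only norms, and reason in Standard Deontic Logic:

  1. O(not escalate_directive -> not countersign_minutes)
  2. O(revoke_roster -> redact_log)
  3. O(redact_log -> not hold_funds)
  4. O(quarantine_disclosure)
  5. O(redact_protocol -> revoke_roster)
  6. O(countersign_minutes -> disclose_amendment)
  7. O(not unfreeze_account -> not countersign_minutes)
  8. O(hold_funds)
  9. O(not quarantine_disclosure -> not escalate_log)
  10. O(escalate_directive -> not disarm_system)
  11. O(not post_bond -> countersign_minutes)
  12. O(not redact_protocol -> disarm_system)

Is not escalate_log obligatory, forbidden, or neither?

Neither

Premise 9 is O(not quarantine_disclosure -> not escalate_log), but O(not quarantine_disclosure) is not derivable from the premises, so it does not yield O(not escalate_log).
No premise or chain of K-axiom applications forces O(not escalate_log), and none forces O(escalate_log). So not escalate_log is neither obligatory nor forbidden under these norms.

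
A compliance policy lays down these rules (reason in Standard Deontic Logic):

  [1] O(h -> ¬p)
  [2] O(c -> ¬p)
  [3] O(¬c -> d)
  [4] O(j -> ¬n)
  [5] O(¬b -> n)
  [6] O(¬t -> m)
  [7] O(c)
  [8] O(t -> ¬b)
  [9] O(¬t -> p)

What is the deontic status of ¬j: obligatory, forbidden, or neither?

From premise 7 we have O(c).
Applying K to premise 2 (O(c -> ¬p)) and O(c) yields O(¬p).
Premise 9, O(¬t -> p), contraposes to O(¬p -> t); with O(¬p) we get O(t).
Premise 8 is O(t -> ¬b); since O(t), deontic closure gives O(¬b).
With premise 5, O(¬b -> n), the K-axiom yields O(n).
Premise 4, O(j -> ¬n), contraposes to O(n -> ¬j); with O(n) we get O(¬j).
Premises 1, 3, 6 do not contribute to this derivation.
Hence ¬j is obligatory.

Obligatory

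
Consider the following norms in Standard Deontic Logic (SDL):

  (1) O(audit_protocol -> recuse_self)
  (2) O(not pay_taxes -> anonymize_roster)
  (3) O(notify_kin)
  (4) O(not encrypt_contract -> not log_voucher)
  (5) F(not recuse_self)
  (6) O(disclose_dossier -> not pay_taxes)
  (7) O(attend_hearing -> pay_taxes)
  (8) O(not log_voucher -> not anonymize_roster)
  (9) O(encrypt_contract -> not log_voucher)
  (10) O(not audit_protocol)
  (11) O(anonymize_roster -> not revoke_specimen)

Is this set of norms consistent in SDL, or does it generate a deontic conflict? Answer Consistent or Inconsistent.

Premise 1 is O(audit_protocol -> recuse_self); even if O(recuse_self) held, inferring O(audit_protocol) would be affirming the consequent — invalid.
So O(audit_protocol) is not derivable, and the apparent clash with O(not audit_protocol) does not arise.
A world satisfying every obligation exists (e.g. anonymize_roster=false, attend_hearing=false, audit_protocol=false, disclose_dossier=false, encrypt_contract=false, log_voucher=false, notify_kin=true, pay_taxes=true, recuse_self=true, revoke_specimen=false); no atom is both obligatory and forbidden, so the set is consistent.

Consistent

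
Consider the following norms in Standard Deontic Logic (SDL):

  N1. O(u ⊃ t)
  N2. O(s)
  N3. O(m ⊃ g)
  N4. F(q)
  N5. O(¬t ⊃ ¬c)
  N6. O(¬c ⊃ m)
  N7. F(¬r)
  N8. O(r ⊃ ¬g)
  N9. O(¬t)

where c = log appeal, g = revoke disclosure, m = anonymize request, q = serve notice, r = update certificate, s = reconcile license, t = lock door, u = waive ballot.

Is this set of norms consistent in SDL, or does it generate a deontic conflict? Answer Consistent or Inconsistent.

Inconsistent

Premise 7, F(¬r), is equivalent to O(r).
Applying K to premise 8 (O(r ⊃ ¬g)) and O(r) yields O(¬g).
The contrapositive of premise 3 (O(m ⊃ g)) is O(¬g ⊃ ¬m), and O(¬g) is already established, so O(¬m).
Premise 6 is O(¬c ⊃ m); contrapositively O(¬m ⊃ c). Since O(¬m) holds, K gives O(c).
Premise 5, O(¬t ⊃ ¬c), contraposes to O(c ⊃ t); with O(c) we get O(t).
However, premise 9 gives O(¬t).
We now have both O(t) and O(¬t) — t is simultaneously obligatory and forbidden, violating the D-axiom.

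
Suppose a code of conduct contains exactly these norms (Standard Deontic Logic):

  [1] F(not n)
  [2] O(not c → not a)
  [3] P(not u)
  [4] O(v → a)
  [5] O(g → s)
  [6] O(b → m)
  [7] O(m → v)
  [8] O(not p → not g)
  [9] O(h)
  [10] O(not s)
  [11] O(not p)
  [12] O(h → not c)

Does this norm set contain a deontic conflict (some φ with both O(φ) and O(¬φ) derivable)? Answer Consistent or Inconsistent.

Consistent

Premise 5 is O(g → s), but O(g) is not derivable from the premises, so it does not yield O(s).
So O(s) is not derivable, and the apparent clash with O(not s) does not arise.
A world satisfying every obligation exists (e.g. a=false, b=false, c=false, g=false, h=true, m=false, n=true, p=false, s=false, u=false, v=false); no atom is both obligatory and forbidden, so the set is consistent.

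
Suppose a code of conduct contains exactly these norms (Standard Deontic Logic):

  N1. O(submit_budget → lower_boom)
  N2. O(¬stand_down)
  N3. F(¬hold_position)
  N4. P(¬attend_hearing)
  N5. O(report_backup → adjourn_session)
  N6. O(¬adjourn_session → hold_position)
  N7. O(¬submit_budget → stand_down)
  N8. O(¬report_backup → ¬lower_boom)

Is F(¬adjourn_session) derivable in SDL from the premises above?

Premise 2 states O(¬stand_down) outright.
Premise 7, O(¬submit_budget → stand_down), contraposes to O(¬stand_down → submit_budget); with O(¬stand_down) we get O(submit_budget).
From O(submit_budget) and premise 1, O(submit_budget → lower_boom), we obtain O(lower_boom).
The contrapositive of premise 8 (O(¬report_backup → ¬lower_boom)) is O(lower_boom → report_backup), and O(lower_boom) is already established, so O(report_backup).
Applying K to premise 5 (O(report_backup → adjourn_session)) and O(report_backup) yields O(adjourn_session).
Premises 3, 4, 6 do not contribute to this derivation.
So O(adjourn_session) holds, i.e. F(¬adjourn_session). The claim follows.

Yes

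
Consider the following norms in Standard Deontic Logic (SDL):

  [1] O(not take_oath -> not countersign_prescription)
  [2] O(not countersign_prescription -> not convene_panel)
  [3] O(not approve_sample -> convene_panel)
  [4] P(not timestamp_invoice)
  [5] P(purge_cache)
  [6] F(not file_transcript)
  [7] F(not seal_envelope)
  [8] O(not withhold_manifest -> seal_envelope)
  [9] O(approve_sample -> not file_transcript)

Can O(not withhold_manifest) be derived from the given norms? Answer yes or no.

No

Premise 8 is O(not withhold_manifest -> seal_envelope); even if O(seal_envelope) held, inferring O(not withhold_manifest) would be affirming the consequent — invalid.
No other premise forces O(not withhold_manifest). An ideal world satisfying every premise can still have not withhold_manifest false, so O(not withhold_manifest) is not derivable.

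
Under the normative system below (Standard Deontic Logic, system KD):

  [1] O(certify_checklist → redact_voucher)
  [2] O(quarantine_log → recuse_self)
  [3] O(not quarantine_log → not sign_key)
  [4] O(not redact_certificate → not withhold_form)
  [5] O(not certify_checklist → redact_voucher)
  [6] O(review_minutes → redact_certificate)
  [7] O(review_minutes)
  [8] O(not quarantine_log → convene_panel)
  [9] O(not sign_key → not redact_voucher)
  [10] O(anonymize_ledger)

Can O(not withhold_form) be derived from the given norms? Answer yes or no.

Premise 4 is O(not redact_certificate → not withhold_form), but O(not redact_certificate) is not derivable from the premises, so it does not yield O(not withhold_form).
No other premise forces O(not withhold_form). An ideal world satisfying every premise can still have not withhold_form false, so O(not withhold_form) is not derivable.

No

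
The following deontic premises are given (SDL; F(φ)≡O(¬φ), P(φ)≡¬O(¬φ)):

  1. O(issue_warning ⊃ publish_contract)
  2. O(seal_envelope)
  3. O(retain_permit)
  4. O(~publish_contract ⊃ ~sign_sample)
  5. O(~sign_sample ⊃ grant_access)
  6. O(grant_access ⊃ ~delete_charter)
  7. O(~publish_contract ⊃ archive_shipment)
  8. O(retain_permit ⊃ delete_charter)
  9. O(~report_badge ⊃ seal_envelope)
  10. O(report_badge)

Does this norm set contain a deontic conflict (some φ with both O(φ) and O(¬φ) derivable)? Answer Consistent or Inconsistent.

Consistent

Premise 9 is O(~report_badge ⊃ seal_envelope); even if O(seal_envelope) held, inferring O(~report_badge) would be affirming the consequent — invalid.
So O(~report_badge) is not derivable, and the apparent clash with O(report_badge) does not arise.
A world satisfying every obligation exists (e.g. archive_shipment=false, delete_charter=true, grant_access=false, issue_warning=false, publish_contract=true, report_badge=true, retain_permit=true, seal_envelope=true, sign_sample=true); no atom is both obligatory and forbidden, so the set is consistent.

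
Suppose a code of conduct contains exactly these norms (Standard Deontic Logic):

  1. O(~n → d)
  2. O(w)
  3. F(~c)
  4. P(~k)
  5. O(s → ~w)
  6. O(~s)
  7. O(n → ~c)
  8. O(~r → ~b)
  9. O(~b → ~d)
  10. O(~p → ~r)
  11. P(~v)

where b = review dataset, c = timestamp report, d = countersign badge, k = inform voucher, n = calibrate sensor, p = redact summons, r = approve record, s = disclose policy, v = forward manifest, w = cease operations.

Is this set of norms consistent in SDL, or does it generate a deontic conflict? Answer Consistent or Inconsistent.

Consistent

Premise 5 is O(s → ~w), but O(s) is not derivable from the premises, so it does not yield O(~w).
So O(~w) is not derivable, and the apparent clash with O(w) does not arise.
A world satisfying every obligation exists (e.g. b=true, c=true, d=true, k=false, n=false, p=true, r=true, s=false, v=false, w=true); no atom is both obligatory and forbidden, so the set is consistent.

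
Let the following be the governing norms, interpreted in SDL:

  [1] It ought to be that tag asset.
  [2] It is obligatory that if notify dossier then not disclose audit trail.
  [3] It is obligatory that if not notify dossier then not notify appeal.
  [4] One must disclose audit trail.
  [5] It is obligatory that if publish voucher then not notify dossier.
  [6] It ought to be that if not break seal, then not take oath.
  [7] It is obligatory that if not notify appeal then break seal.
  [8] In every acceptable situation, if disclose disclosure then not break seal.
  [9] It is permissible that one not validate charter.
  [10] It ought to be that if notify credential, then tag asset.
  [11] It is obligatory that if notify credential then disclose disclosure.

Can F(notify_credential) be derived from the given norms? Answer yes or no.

Yes

Premise 4 states O(disclose_audit_trail) outright.
Premise 2, O(notify_dossier → ¬disclose_audit_trail), contraposes to O(disclose_audit_trail → ¬notify_dossier); with O(disclose_audit_trail) we get O(¬notify_dossier).
With premise 3, O(¬notify_dossier → ¬notify_appeal), the K-axiom yields O(¬notify_appeal).
Applying K to premise 7 (O(¬notify_appeal → break_seal)) and O(¬notify_appeal) yields O(break_seal).
Premise 8 is O(disclose_disclosure → ¬break_seal); contrapositively O(break_seal → ¬disclose_disclosure). Since O(break_seal) holds, K gives O(¬disclose_disclosure).
Premise 11, O(notify_credential → disclose_disclosure), contraposes to O(¬disclose_disclosure → ¬notify_credential); with O(¬disclose_disclosure) we get O(¬notify_credential).
Premises 1, 5, 6, 9, 10 do not contribute to this derivation.
So O(¬notify_credential) holds, i.e. F(notify_credential). The claim follows.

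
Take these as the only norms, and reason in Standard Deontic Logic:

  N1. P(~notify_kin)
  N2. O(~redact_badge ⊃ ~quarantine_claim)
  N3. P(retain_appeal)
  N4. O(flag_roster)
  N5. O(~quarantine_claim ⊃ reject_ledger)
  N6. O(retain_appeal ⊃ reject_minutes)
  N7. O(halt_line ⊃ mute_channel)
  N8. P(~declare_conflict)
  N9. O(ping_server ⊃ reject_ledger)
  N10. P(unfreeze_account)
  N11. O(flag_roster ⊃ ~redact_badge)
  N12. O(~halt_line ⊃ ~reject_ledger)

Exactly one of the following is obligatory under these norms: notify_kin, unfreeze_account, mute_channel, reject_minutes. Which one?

mute_channel

Premise 4 gives O(flag_roster).
From O(flag_roster) and premise 11, O(flag_roster ⊃ ~redact_badge), we obtain O(~redact_badge).
Applying K to premise 2 (O(~redact_badge ⊃ ~quarantine_claim)) and O(~redact_badge) yields O(~quarantine_claim).
Applying K to premise 5 (O(~quarantine_claim ⊃ reject_ledger)) and O(~quarantine_claim) yields O(reject_ledger).
Premise 12 is O(~halt_line ⊃ ~reject_ledger); contrapositively O(reject_ledger ⊃ halt_line). Since O(reject_ledger) holds, K gives O(halt_line).
Applying K to premise 7 (O(halt_line ⊃ mute_channel)) and O(halt_line) yields O(mute_channel).
So O(mute_channel) holds — mute_channel is obligatory. None of the other listed options is made obligatory by any chain of premises.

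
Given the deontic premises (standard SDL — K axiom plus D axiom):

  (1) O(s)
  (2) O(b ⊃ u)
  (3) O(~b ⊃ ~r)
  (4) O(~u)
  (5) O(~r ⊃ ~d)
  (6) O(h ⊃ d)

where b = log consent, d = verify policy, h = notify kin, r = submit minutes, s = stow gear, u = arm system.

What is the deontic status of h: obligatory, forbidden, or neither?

Forbidden

Premise 4 gives O(~u).
The contrapositive of premise 2 (O(b ⊃ u)) is O(~u ⊃ ~b), and O(~u) is already established, so O(~b).
With premise 3, O(~b ⊃ ~r), the K-axiom yields O(~r).
Applying K to premise 5 (O(~r ⊃ ~d)) and O(~r) yields O(~d).
The contrapositive of premise 6 (O(h ⊃ d)) is O(~d ⊃ ~h), and O(~d) is already established, so O(~h).
Premise 1 does not contribute to this derivation.
Thus O(~h), which is F(h): h is forbidden.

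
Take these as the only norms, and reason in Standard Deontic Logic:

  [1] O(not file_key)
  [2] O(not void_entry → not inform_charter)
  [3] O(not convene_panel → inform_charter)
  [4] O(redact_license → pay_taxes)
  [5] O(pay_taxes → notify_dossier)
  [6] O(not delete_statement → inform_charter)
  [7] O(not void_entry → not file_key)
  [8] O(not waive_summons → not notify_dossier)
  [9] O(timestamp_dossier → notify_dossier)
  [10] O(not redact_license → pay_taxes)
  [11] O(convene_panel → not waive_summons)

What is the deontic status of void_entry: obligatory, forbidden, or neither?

Premises 10 and 4 cover both cases: O(not redact_license → pay_taxes) and O(redact_license → pay_taxes). Since not redact_license ∨ redact_license is a tautology, O(pay_taxes) follows.
Premise 5 is O(pay_taxes → notify_dossier); since O(pay_taxes), deontic closure gives O(notify_dossier).
Premise 8 is O(not waive_summons → not notify_dossier); contrapositively O(notify_dossier → waive_summons). Since O(notify_dossier) holds, K gives O(waive_summons).
Premise 11, O(convene_panel → not waive_summons), contraposes to O(waive_summons → not convene_panel); with O(waive_summons) we get O(not convene_panel).
Applying K to premise 3 (O(not convene_panel → inform_charter)) and O(not convene_panel) yields O(inform_charter).
Premise 2, O(not void_entry → not inform_charter), contraposes to O(inform_charter → void_entry); with O(inform_charter) we get O(void_entry).
Premises 1, 6, 7, 9 do not contribute to this derivation.
Hence void_entry is obligatory.

Obligatory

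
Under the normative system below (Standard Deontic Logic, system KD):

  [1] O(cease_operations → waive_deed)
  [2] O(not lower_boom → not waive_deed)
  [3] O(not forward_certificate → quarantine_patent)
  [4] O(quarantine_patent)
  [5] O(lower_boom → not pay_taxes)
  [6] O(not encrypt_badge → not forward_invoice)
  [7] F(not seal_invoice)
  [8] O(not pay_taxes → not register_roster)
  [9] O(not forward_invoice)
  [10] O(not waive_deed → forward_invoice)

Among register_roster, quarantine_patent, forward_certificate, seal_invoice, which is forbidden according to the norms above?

Premise 9 gives O(not forward_invoice).
Premise 10, O(not waive_deed → forward_invoice), contraposes to O(not forward_invoice → waive_deed); with O(not forward_invoice) we get O(waive_deed).
The contrapositive of premise 2 (O(not lower_boom → not waive_deed)) is O(waive_deed → lower_boom), and O(waive_deed) is already established, so O(lower_boom).
Premise 5 is O(lower_boom → not pay_taxes); since O(lower_boom), deontic closure gives O(not pay_taxes).
Applying K to premise 8 (O(not pay_taxes → not register_roster)) and O(not pay_taxes) yields O(not register_roster).
So O(not register_roster) holds, i.e. register_roster is forbidden. None of the other listed options is forbidden under the premises.

register_roster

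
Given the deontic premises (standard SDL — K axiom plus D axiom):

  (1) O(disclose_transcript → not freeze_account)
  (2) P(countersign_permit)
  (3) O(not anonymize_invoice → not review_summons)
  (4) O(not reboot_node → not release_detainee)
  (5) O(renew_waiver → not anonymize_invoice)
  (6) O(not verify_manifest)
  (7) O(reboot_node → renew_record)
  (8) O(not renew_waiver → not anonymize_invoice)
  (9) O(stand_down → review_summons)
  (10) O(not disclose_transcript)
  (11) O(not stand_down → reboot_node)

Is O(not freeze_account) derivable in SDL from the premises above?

No

Premise 1 is O(disclose_transcript → not freeze_account), but O(disclose_transcript) is not derivable from the premises, so it does not yield O(not freeze_account).
No other premise forces O(not freeze_account). An ideal world satisfying every premise can still have not freeze_account false, so O(not freeze_account) is not derivable.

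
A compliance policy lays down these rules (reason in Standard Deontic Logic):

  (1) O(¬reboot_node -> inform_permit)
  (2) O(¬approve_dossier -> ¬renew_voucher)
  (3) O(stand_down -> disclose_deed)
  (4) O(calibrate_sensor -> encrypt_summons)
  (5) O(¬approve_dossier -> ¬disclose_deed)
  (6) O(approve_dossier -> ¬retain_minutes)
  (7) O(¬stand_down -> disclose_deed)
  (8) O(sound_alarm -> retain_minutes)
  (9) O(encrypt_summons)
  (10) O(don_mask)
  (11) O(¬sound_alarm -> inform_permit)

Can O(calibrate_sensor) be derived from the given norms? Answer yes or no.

No

Premise 4 is O(calibrate_sensor -> encrypt_summons); even if O(encrypt_summons) held, inferring O(calibrate_sensor) would be affirming the consequent — invalid.
No other premise forces O(calibrate_sensor). An ideal world satisfying every premise can still have calibrate_sensor false, so O(calibrate_sensor) is not derivable.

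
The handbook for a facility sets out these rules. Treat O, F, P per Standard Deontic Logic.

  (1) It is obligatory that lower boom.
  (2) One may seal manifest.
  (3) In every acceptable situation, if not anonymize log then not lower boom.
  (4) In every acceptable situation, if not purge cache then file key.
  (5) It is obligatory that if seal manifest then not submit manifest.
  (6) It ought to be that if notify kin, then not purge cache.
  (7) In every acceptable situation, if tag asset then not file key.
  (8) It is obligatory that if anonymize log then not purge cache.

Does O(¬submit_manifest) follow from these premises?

Premise 5 is O(seal_manifest → ¬submit_manifest), but O(seal_manifest) is not derivable from the premises (the permission P(seal_manifest) asserts only ¬O(¬seal_manifest), not O(seal_manifest)), so it does not yield O(¬submit_manifest).
No other premise forces O(¬submit_manifest). An ideal world satisfying every premise can still have ¬submit_manifest false, so O(¬submit_manifest) is not derivable.

No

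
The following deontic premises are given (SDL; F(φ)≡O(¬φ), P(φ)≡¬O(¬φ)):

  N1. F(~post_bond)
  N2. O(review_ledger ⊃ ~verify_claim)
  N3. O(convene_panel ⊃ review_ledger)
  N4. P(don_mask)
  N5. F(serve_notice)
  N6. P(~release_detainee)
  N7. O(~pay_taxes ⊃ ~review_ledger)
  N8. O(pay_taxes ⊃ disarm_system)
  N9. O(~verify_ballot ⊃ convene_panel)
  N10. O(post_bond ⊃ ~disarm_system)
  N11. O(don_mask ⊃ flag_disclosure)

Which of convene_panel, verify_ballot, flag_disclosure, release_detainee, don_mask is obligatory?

verify_ballot

F(~post_bond) at premise 1 means O(post_bond).
With premise 10, O(post_bond ⊃ ~disarm_system), the K-axiom yields O(~disarm_system).
Premise 8 is O(pay_taxes ⊃ disarm_system); contrapositively O(~disarm_system ⊃ ~pay_taxes). Since O(~disarm_system) holds, K gives O(~pay_taxes).
Premise 7 is O(~pay_taxes ⊃ ~review_ledger); since O(~pay_taxes), deontic closure gives O(~review_ledger).
Premise 3, O(convene_panel ⊃ review_ledger), contraposes to O(~review_ledger ⊃ ~convene_panel); with O(~review_ledger) we get O(~convene_panel).
Premise 9 is O(~verify_ballot ⊃ convene_panel); contrapositively O(~convene_panel ⊃ verify_ballot). Since O(~convene_panel) holds, K gives O(verify_ballot).
So O(verify_ballot) holds — verify_ballot is obligatory. None of the other listed options is made obligatory by any chain of premises.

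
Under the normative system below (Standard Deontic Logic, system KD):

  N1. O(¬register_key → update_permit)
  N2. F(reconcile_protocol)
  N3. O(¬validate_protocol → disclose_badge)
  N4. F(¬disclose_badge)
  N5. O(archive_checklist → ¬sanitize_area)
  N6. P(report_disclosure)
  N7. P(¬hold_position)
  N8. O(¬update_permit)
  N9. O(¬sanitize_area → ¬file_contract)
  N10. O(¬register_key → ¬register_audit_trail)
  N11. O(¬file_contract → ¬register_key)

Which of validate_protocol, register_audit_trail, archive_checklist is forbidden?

archive_checklist

Premise 8 gives O(¬update_permit).
Premise 1 is O(¬register_key → update_permit); contrapositively O(¬update_permit → register_key). Since O(¬update_permit) holds, K gives O(register_key).
Premise 11, O(¬file_contract → ¬register_key), contraposes to O(register_key → file_contract); with O(register_key) we get O(file_contract).
Premise 9, O(¬sanitize_area → ¬file_contract), contraposes to O(file_contract → sanitize_area); with O(file_contract) we get O(sanitize_area).
Premise 5, O(archive_checklist → ¬sanitize_area), contraposes to O(sanitize_area → ¬archive_checklist); with O(sanitize_area) we get O(¬archive_checklist).
So O(¬archive_checklist) holds, i.e. archive_checklist is forbidden. None of the other listed options is forbidden under the premises.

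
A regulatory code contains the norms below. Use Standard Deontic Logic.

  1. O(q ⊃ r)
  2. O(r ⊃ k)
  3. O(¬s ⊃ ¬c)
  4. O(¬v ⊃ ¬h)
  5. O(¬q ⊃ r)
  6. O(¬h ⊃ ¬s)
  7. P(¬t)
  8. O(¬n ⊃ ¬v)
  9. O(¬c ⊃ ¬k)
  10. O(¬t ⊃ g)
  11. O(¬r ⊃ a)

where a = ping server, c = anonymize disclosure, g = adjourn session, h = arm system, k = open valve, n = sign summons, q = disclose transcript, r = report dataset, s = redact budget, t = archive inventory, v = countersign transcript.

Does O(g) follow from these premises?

Premise 10 is O(¬t ⊃ g), but O(¬t) is not derivable from the premises (the permission P(¬t) asserts only ¬O(t), not O(¬t)), so it does not yield O(g).
No other premise forces O(g). An ideal world satisfying every premise can still have g false, so O(g) is not derivable.

No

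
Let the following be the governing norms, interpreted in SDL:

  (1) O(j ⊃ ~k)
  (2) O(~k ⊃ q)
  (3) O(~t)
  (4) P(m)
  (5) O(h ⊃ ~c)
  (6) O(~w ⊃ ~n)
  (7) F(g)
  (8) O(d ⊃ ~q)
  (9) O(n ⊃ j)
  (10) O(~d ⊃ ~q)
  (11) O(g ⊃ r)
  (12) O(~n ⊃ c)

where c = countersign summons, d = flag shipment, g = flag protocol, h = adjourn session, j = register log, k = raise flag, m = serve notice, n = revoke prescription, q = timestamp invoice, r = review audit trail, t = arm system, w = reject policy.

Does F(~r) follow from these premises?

No

Premise 11 is O(g ⊃ r), but O(g) is not derivable from the premises, so it does not yield O(r).
No other premise forces O(r). An ideal world satisfying every premise can still have ~r true, so F(~r) is not derivable.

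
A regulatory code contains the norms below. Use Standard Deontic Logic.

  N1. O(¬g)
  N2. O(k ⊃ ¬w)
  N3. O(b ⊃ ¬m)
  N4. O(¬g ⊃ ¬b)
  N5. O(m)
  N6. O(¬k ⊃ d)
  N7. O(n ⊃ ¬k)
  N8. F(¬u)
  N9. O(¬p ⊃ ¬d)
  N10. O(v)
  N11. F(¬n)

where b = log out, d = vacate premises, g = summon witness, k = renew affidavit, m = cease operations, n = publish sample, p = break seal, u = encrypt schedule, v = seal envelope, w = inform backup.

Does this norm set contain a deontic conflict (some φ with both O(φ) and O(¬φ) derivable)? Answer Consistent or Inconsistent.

Premise 3 is O(b ⊃ ¬m), but O(b) is not derivable from the premises, so it does not yield O(¬m).
So O(¬m) is not derivable, and the apparent clash with O(m) does not arise.
A world satisfying every obligation exists (e.g. b=false, d=true, g=false, k=false, m=true, n=true, p=true, u=true, v=true, w=false); no atom is both obligatory and forbidden, so the set is consistent.

Consistent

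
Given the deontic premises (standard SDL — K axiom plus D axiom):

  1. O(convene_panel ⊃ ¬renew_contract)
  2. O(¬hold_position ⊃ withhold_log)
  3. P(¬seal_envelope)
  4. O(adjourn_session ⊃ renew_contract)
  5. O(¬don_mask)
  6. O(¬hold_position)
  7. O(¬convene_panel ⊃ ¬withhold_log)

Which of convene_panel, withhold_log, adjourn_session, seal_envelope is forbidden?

Premise 6 states O(¬hold_position) outright.
From O(¬hold_position) and premise 2, O(¬hold_position ⊃ withhold_log), we obtain O(withhold_log).
The contrapositive of premise 7 (O(¬convene_panel ⊃ ¬withhold_log)) is O(withhold_log ⊃ convene_panel), and O(withhold_log) is already established, so O(convene_panel).
From O(convene_panel) and premise 1, O(convene_panel ⊃ ¬renew_contract), we obtain O(¬renew_contract).
Premise 4, O(adjourn_session ⊃ renew_contract), contraposes to O(¬renew_contract ⊃ ¬adjourn_session); with O(¬renew_contract) we get O(¬adjourn_session).
So O(¬adjourn_session) holds, i.e. adjourn_session is forbidden. None of the other listed options is forbidden under the premises.

adjourn_session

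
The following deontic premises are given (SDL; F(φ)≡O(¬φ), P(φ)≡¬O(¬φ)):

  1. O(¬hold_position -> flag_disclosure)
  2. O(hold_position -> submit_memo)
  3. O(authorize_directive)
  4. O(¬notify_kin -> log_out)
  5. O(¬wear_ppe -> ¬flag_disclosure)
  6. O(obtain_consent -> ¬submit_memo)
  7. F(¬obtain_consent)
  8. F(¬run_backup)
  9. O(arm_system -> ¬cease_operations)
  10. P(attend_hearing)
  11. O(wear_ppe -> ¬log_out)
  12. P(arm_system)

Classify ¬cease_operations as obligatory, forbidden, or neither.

Premise 9 is O(arm_system -> ¬cease_operations), but O(arm_system) is not derivable from the premises (the permission P(arm_system) asserts only ¬O(¬arm_system), not O(arm_system)), so it does not yield O(¬cease_operations).
No premise or chain of K-axiom applications forces O(¬cease_operations), and none forces O(cease_operations). So ¬cease_operations is neither obligatory nor forbidden under these norms.

Neither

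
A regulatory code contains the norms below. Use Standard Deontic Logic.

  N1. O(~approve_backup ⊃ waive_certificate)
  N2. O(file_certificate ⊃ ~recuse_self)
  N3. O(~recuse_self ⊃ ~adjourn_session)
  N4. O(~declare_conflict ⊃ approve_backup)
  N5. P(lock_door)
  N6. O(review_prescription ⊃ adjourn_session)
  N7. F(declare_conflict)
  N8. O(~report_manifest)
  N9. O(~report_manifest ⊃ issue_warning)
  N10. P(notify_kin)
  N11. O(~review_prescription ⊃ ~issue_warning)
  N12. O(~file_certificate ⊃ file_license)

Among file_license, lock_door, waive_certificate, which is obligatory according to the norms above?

From premise 8 we have O(~report_manifest).
From O(~report_manifest) and premise 9, O(~report_manifest ⊃ issue_warning), we obtain O(issue_warning).
Premise 11 is O(~review_prescription ⊃ ~issue_warning); contrapositively O(issue_warning ⊃ review_prescription). Since O(issue_warning) holds, K gives O(review_prescription).
Applying K to premise 6 (O(review_prescription ⊃ adjourn_session)) and O(review_prescription) yields O(adjourn_session).
The contrapositive of premise 3 (O(~recuse_self ⊃ ~adjourn_session)) is O(adjourn_session ⊃ recuse_self), and O(adjourn_session) is already established, so O(recuse_self).
The contrapositive of premise 2 (O(file_certificate ⊃ ~recuse_self)) is O(recuse_self ⊃ ~file_certificate), and O(recuse_self) is already established, so O(~file_certificate).
Premise 12 is O(~file_certificate ⊃ file_license); since O(~file_certificate), deontic closure gives O(file_license).
So O(file_license) holds — file_license is obligatory. None of the other listed options is made obligatory by any chain of premises.

file_license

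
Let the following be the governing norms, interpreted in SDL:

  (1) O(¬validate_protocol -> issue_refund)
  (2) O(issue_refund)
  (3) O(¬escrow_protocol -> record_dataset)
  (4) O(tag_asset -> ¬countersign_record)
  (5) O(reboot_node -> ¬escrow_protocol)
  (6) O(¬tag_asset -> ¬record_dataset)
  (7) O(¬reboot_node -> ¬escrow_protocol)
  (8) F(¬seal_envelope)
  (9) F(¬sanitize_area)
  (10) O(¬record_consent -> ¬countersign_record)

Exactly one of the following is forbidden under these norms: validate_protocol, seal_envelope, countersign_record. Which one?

Premises 7 and 5 are O(¬reboot_node -> ¬escrow_protocol) and O(reboot_node -> ¬escrow_protocol); every ideal world satisfies ¬reboot_node or reboot_node, so in either case ¬escrow_protocol holds — hence O(¬escrow_protocol).
With premise 3, O(¬escrow_protocol -> record_dataset), the K-axiom yields O(record_dataset).
Premise 6 is O(¬tag_asset -> ¬record_dataset); contrapositively O(record_dataset -> tag_asset). Since O(record_dataset) holds, K gives O(tag_asset).
Applying K to premise 4 (O(tag_asset -> ¬countersign_record)) and O(tag_asset) yields O(¬countersign_record).
So O(¬countersign_record) holds, i.e. countersign_record is forbidden. None of the other listed options is forbidden under the premises.

countersign_record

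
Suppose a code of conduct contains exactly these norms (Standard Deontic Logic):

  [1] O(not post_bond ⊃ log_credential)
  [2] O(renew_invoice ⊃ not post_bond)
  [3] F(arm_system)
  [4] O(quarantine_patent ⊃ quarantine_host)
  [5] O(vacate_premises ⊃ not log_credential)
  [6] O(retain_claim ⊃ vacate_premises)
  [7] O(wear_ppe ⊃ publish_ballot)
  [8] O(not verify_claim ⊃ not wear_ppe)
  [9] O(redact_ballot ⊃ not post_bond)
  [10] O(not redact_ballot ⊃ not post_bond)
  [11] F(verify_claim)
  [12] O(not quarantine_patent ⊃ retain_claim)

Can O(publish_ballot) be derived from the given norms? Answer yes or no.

No

Premise 7 is O(wear_ppe ⊃ publish_ballot), but O(wear_ppe) is not derivable from the premises, so it does not yield O(publish_ballot).
No other premise forces O(publish_ballot). An ideal world satisfying every premise can still have publish_ballot false, so O(publish_ballot) is not derivable.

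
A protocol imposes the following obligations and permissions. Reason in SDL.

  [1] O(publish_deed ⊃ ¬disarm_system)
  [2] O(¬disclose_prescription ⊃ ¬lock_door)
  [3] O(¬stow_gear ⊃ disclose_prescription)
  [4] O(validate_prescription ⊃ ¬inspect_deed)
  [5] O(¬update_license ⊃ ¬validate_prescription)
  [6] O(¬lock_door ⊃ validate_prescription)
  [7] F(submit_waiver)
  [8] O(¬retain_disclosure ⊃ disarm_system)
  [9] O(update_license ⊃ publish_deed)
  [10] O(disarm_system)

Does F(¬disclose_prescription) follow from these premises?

Yes

From premise 10 we have O(disarm_system).
Premise 1 is O(publish_deed ⊃ ¬disarm_system); contrapositively O(disarm_system ⊃ ¬publish_deed). Since O(disarm_system) holds, K gives O(¬publish_deed).
Premise 9, O(update_license ⊃ publish_deed), contraposes to O(¬publish_deed ⊃ ¬update_license); with O(¬publish_deed) we get O(¬update_license).
Premise 5 is O(¬update_license ⊃ ¬validate_prescription); since O(¬update_license), deontic closure gives O(¬validate_prescription).
The contrapositive of premise 6 (O(¬lock_door ⊃ validate_prescription)) is O(¬validate_prescription ⊃ lock_door), and O(¬validate_prescription) is already established, so O(lock_door).
Premise 2, O(¬disclose_prescription ⊃ ¬lock_door), contraposes to O(lock_door ⊃ disclose_prescription); with O(lock_door) we get O(disclose_prescription).
Premises 3, 4, 7, 8 do not contribute to this derivation.
So O(disclose_prescription) holds, i.e. F(¬disclose_prescription). The claim follows.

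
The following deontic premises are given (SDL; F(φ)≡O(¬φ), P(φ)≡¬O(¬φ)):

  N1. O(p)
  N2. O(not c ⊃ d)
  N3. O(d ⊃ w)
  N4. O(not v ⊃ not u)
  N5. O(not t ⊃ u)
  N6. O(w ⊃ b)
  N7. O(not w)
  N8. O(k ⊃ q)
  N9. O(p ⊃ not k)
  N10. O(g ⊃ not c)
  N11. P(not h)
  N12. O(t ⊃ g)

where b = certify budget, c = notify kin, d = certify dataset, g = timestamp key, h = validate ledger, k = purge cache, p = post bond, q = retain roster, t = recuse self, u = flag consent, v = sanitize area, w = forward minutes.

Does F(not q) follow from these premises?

No

Premise 8 is O(k ⊃ q), but O(k) is not derivable from the premises, so it does not yield O(q).
No other premise forces O(q). An ideal world satisfying every premise can still have not q true, so F(not q) is not derivable.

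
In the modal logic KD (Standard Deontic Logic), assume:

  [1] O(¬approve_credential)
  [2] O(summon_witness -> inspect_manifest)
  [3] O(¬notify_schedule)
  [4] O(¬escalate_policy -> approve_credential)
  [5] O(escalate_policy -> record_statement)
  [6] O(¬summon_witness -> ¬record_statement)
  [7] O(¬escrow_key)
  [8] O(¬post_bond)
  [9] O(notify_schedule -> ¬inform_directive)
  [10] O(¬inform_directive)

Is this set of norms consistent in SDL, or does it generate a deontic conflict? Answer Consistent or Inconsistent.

Premise 9 is O(notify_schedule -> ¬inform_directive); even if O(¬inform_directive) held, inferring O(notify_schedule) would be affirming the consequent — invalid.
So O(notify_schedule) is not derivable, and the apparent clash with O(¬notify_schedule) does not arise.
A world satisfying every obligation exists (e.g. approve_credential=false, escalate_policy=true, escrow_key=false, inform_directive=false, inspect_manifest=true, notify_schedule=false, post_bond=false, record_statement=true, summon_witness=true); no atom is both obligatory and forbidden, so the set is consistent.

Consistent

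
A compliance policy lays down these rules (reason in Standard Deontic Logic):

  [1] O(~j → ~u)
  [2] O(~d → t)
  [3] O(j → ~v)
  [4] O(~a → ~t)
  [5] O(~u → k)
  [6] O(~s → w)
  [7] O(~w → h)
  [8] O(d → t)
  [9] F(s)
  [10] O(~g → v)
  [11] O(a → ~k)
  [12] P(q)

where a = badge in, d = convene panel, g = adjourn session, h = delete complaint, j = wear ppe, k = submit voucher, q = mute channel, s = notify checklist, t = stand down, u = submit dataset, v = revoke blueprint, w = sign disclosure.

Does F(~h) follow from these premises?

No

Premise 7 is O(~w → h), but O(~w) is not derivable from the premises, so it does not yield O(h).
No other premise forces O(h). An ideal world satisfying every premise can still have ~h true, so F(~h) is not derivable.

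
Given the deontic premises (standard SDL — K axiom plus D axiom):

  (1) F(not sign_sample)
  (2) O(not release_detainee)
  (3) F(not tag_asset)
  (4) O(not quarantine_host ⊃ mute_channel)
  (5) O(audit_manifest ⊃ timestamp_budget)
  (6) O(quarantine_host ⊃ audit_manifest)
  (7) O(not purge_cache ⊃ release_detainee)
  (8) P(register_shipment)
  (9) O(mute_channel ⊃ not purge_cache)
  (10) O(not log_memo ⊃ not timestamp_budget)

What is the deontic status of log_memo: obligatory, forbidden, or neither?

Obligatory

Premise 2 states O(not release_detainee) outright.
The contrapositive of premise 7 (O(not purge_cache ⊃ release_detainee)) is O(not release_detainee ⊃ purge_cache), and O(not release_detainee) is already established, so O(purge_cache).
Premise 9, O(mute_channel ⊃ not purge_cache), contraposes to O(purge_cache ⊃ not mute_channel); with O(purge_cache) we get O(not mute_channel).
Premise 4, O(not quarantine_host ⊃ mute_channel), contraposes to O(not mute_channel ⊃ quarantine_host); with O(not mute_channel) we get O(quarantine_host).
Premise 6 is O(quarantine_host ⊃ audit_manifest); since O(quarantine_host), deontic closure gives O(audit_manifest).
Premise 5 is O(audit_manifest ⊃ timestamp_budget); since O(audit_manifest), deontic closure gives O(timestamp_budget).
The contrapositive of premise 10 (O(not log_memo ⊃ not timestamp_budget)) is O(timestamp_budget ⊃ log_memo), and O(timestamp_budget) is already established, so O(log_memo).
Premises 1, 3, 8 do not contribute to this derivation.
Hence log_memo is obligatory.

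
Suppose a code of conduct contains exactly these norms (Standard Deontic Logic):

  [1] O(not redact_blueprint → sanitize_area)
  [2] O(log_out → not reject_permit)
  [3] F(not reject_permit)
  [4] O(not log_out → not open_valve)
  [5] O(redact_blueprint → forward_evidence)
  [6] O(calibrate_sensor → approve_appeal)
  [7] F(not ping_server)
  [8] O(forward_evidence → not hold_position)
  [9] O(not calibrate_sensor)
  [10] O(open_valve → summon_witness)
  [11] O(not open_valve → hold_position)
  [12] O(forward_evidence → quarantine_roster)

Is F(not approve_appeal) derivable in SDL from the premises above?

No

Premise 6 is O(calibrate_sensor → approve_appeal), but O(calibrate_sensor) is not derivable from the premises, so it does not yield O(approve_appeal).
No other premise forces O(approve_appeal). An ideal world satisfying every premise can still have not approve_appeal true, so F(not approve_appeal) is not derivable.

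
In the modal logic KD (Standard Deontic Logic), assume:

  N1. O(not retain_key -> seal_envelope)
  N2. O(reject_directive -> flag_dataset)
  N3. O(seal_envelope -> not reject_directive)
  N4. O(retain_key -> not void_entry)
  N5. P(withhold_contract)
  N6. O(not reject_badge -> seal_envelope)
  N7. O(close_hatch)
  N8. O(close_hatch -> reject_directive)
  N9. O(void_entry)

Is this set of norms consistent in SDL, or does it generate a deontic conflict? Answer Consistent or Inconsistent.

Premise 9 states O(void_entry) outright.
The contrapositive of premise 4 (O(retain_key -> not void_entry)) is O(void_entry -> not retain_key), and O(void_entry) is already established, so O(not retain_key).
Applying K to premise 1 (O(not retain_key -> seal_envelope)) and O(not retain_key) yields O(seal_envelope).
With premise 3, O(seal_envelope -> not reject_directive), the K-axiom yields O(not reject_directive).
Premise 8 is O(close_hatch -> reject_directive); contrapositively O(not reject_directive -> not close_hatch). Since O(not reject_directive) holds, K gives O(not close_hatch).
But premise 7 directly asserts O(close_hatch).
We now have both O(not close_hatch) and O(close_hatch) — close_hatch is simultaneously obligatory and forbidden, violating the D-axiom.

Inconsistent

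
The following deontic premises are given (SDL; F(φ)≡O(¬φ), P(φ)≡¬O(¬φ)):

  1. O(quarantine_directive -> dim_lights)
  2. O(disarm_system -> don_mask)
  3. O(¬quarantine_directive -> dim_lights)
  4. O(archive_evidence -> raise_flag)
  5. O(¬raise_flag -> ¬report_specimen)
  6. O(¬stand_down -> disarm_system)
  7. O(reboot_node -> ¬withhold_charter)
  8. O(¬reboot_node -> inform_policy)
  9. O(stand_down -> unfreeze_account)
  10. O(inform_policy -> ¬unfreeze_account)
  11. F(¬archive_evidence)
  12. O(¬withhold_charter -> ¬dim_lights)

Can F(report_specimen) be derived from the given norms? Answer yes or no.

No

Premise 5 is O(¬raise_flag -> ¬report_specimen), but O(¬raise_flag) is not derivable from the premises, so it does not yield O(¬report_specimen).
No other premise forces O(¬report_specimen). An ideal world satisfying every premise can still have report_specimen true, so F(report_specimen) is not derivable.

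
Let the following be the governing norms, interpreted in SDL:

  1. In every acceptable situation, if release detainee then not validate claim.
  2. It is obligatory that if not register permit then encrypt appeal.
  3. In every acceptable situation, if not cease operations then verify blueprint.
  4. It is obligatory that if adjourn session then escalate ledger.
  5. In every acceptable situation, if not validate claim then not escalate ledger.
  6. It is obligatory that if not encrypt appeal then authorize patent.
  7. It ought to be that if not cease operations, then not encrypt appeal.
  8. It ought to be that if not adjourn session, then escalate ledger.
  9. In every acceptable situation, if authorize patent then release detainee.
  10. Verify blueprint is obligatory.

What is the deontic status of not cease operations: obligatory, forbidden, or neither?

Premises 8 and 4 are O(¬adjourn_session → escalate_ledger) and O(adjourn_session → escalate_ledger); every ideal world satisfies ¬adjourn_session or adjourn_session, so in either case escalate_ledger holds — hence O(escalate_ledger).
Premise 5, O(¬validate_claim → ¬escalate_ledger), contraposes to O(escalate_ledger → validate_claim); with O(escalate_ledger) we get O(validate_claim).
The contrapositive of premise 1 (O(release_detainee → ¬validate_claim)) is O(validate_claim → ¬release_detainee), and O(validate_claim) is already established, so O(¬release_detainee).
Premise 9, O(authorize_patent → release_detainee), contraposes to O(¬release_detainee → ¬authorize_patent); with O(¬release_detainee) we get O(¬authorize_patent).
The contrapositive of premise 6 (O(¬encrypt_appeal → authorize_patent)) is O(¬authorize_patent → encrypt_appeal), and O(¬authorize_patent) is already established, so O(encrypt_appeal).
The contrapositive of premise 7 (O(¬cease_operations → ¬encrypt_appeal)) is O(encrypt_appeal → cease_operations), and O(encrypt_appeal) is already established, so O(cease_operations).
Premises 2, 3, 10 do not contribute to this derivation.
Thus O(cease_operations), which is F(¬cease_operations): ¬cease_operations is forbidden.

Forbidden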